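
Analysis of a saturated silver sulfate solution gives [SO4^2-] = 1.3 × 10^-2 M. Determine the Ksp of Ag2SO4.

Ag2SO4(s) ⇌ 2 Ag^+(aq) + SO4^2-(aq)
Stoichiometry gives [Ag^+] = (2/1)[SO4^2-] = 2.60 x 10^-2 M.
Ksp = [Ag^+]^2[SO4^2-]
Ksp = (2.60 × 10^-2)^2 × 1.3 × 10^-2 = 8.8 x 10^-6

Ksp ≈ 8.8e-6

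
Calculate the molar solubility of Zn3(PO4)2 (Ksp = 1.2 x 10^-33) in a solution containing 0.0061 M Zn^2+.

Zn3(PO4)2(s) ⇌ 3 Zn^2+(aq) + 2 PO4^3-(aq)
Ksp = [Zn^2+]^3[PO4^3-]^2
If s mol/L dissolves here, [Zn^2+] = 0.0061 + 3s ≈ 0.0061, [PO4^3-] = 2s (common-ion effect: Zn^2+ is already 0.0061 M).
Ksp ≈ (0.0061)^3 × (2s)^2
s = 3.6 x 10^-14 M
Check: 3s = 1.1 × 10^-13 ≪ 0.0061, so the approximation is valid.

s ≈ 3.6 x 10^-14 M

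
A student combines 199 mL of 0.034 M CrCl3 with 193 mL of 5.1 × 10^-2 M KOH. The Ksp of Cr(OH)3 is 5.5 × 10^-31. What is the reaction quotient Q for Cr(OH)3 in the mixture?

2.7e-7

Total volume = 199 + 193 = 392 mL.
[Cr^3+] = 3.4 × 10^-2 × (199/392) = 1.73 x 10^-2 M
[OH^-] = 5.1 × 10^-2 × (193/392) = 2.51 x 10^-2 M
Cr(OH)3(s) <=> Cr^3+ + 3 OH^-, so Q = [Cr^3+][OH^-]^3
Q = (1.73 × 10^-2)(2.51 × 10^-2)^3 = 2.7 × 10^-7
Q > Ksp, so Cr(OH)3 will precipitate.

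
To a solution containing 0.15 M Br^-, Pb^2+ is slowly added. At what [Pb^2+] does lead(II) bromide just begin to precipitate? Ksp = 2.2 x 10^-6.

PbBr2(s) ⇌ Pb^2+ + 2 Br^-
Ksp = [Pb^2+][Br^-]^2
Precipitation begins when Q = Ksp. With [Br^-] = 0.15 M:
2.2 x 10^-6 = (0.15)^2 × [Pb^2+]
[Pb^2+] = (2.2 x 10^-6 / 2.25 × 10^-2) = 9.8 × 10^-5 M

[Pb^2+] ≈ 9.8e-5 M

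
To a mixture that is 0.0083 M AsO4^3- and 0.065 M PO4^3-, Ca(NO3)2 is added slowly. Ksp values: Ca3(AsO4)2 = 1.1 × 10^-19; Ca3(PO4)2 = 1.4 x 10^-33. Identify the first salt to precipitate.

Precipitation of each salt starts when its ion product equals its Ksp.
For Ca3(AsO4)2: 1.1 × 10^-19 = (0.0083)^2 × [Ca^2+]^3  ⇒  [Ca^2+] = 1.2 × 10^-5 M.
For Ca3(PO4)2: 1.4 x 10^-33 = (0.065)^2 × [Ca^2+]^3  ⇒  [Ca^2+] = 6.9 x 10^-11 M.
The salt with the lower threshold [Ca^2+] precipitates first: Ca3(PO4)2.

Ca3(PO4)2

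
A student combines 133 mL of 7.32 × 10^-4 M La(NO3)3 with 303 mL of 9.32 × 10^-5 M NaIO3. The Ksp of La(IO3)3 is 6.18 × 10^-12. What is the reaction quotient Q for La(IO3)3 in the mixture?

Total volume = 133 + 303 = 436 mL.
[La^3+] = 7.32 x 10^-4 × (133/436) = 2.233 × 10^-4 M
[IO3^-] = 9.32 × 10^-5 × (303/436) = 6.477 × 10^-5 M
La(IO3)3(s) ⇌ La^3+ + 3 IO3^-, so Q = [La^3+][IO3^-]^3
Q = (2.233 × 10^-4)(6.477 × 10^-5)^3 = 6.07 x 10^-17
Q < Ksp, so no precipitate of La(IO3)3 forms.

Q ≈ 6.07e-17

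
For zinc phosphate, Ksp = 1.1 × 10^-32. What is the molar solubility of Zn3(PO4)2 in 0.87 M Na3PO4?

s = 8.1e-12 M

Zn3(PO4)2(s) ⇌ 3 Zn^2+ + 2 PO4^3-
Ksp = [Zn^2+]^3[PO4^3-]^2
Let s = moles of Zn3(PO4)2 that dissolve per litre. [Zn^2+] = 3s, [PO4^3-] = 0.87 + 2s ≈ 0.87 (since PO4^3- from Na3PO4 dominates).
Ksp ≈ (3s)^3 × (0.87)^2
s = 8.1 x 10^-12 M
Check: 2s = 1.6 × 10^-11 ≪ 0.87, so the approximation is valid.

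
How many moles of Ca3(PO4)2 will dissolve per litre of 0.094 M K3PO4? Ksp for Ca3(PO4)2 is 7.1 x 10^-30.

s = 3.1 × 10^-10 M

Ca3(PO4)2(s) <=> 3 Ca^2+(aq) + 2 PO4^3-(aq)
Ksp = [Ca^2+]^3[PO4^3-]^2
Let s = moles of Ca3(PO4)2 that dissolve per litre. [Ca^2+] = 3s, [PO4^3-] = 0.094 + 2s ≈ 0.094 (common-ion effect: PO4^3- is already 0.094 M).
Ksp ≈ (3s)^3 × (0.094)^2
s = 3.1 × 10^-10 M
Check: 2s = 6.2 × 10^-10 ≪ 0.094, so the approximation is valid.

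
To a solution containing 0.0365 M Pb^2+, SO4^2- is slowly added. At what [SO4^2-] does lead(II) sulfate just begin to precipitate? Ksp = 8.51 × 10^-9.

PbSO4(s) ⇌ Pb^2+(aq) + SO4^2-(aq)
Ksp = [Pb^2+][SO4^2-]
Precipitation begins when Q = Ksp. With [Pb^2+] = 0.0365 M:
8.51 × 10^-9 = (0.0365) × [SO4^2-]
[SO4^2-] = (8.51 × 10^-9 / 3.65 × 10^-2) = 2.33 x 10^-7 M

[SO4^2-] ≈ 2.33 x 10^-7 M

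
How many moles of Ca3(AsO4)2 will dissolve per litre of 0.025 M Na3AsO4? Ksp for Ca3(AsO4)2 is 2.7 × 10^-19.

s = 2.5 × 10^-6 M

Ca3(AsO4)2(s) ⇌ 3 Ca^2+(aq) + 2 AsO4^3-(aq)
Ksp = [Ca^2+]^3[AsO4^3-]^2
Let s be the molar solubility in this solution. [Ca^2+] = 3s, [AsO4^3-] = 0.025 + 2s ≈ 0.025 (common-ion effect: AsO4^3- is already 0.025 M).
Ksp ≈ (3s)^3 × (0.025)^2
s = 2.5 x 10^-6 M
Check: 2s = 5.0 × 10^-6 ≪ 0.025, so the approximation is valid.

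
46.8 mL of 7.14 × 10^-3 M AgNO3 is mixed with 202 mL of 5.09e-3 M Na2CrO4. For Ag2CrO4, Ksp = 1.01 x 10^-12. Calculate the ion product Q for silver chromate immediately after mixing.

Total volume = 46.8 + 202 = 248.8 mL.
[Ag^+] = 7.14 × 10^-3 × (46.8/248.8) = 1.343 × 10^-3 M
[CrO4^2-] = 5.09 × 10^-3 × (202/248.8) = 4.133 × 10^-3 M
Ag2CrO4(s) ⇌ 2 Ag^+ + CrO4^2-, so Q = [Ag^+]^2[CrO4^2-]
Q = (1.343 × 10^-3)^2(4.133 × 10^-3) = 7.45 × 10^-9
Q > Ksp, so Ag2CrO4 will precipitate.

Q = 7.45e-9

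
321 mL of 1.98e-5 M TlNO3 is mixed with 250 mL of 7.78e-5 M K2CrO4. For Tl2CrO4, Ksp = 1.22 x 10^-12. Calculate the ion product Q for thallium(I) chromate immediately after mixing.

Total volume = 321 + 250 = 571 mL.
[Tl^+] = 1.98 x 10^-5 × (321/571) = 1.113 × 10^-5 M
[CrO4^2-] = 7.78 × 10^-5 × (250/571) = 3.406 × 10^-5 M
Tl2CrO4(s) ⇌ 2 Tl^+ + CrO4^2-, so Q = [Tl^+]^2[CrO4^2-]
Q = (1.113 × 10^-5)^2(3.406 x 10^-5) = 4.22 × 10^-15
Q < Ksp, so no precipitate of Tl2CrO4 forms.

Q ≈ 4.22e-15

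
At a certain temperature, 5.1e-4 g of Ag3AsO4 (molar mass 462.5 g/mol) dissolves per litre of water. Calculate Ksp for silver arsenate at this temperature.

Molar solubility s = (5.1 x 10^-4 g/L) / (462.5 g/mol) = 1.10 x 10^-6 M.
Ag3AsO4(s) <=> 3 Ag^+ + AsO4^3-
If s mol/L of Ag3AsO4 dissolves, [Ag^+] = 3s and [AsO4^3-] = s.
Ksp = [Ag^+]^3[AsO4^3-]
Substituting: Ksp = (3s)^3s = 27s^4
Ksp = 27 × (1.10 × 10^-6)^4 = 4.0 × 10^-23

Ksp ≈ 4.0e-23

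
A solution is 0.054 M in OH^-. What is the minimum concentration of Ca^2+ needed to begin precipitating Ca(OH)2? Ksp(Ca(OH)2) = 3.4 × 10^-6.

[Ca^2+] ≈ 1.2 × 10^-3 M

Ca(OH)2(s) ⇌ Ca^2+(aq) + 2 OH^-(aq)
Ksp = [Ca^2+][OH^-]^2
Precipitation begins when Q = Ksp. With [OH^-] = 0.054 M:
3.4 × 10^-6 = (0.054)^2 × [Ca^2+]
[Ca^2+] = (3.4 × 10^-6 / 2.92 × 10^-3) = 1.2 × 10^-3 M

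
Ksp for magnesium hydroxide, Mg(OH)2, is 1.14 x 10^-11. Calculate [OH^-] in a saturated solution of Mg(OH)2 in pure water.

[OH^-] ≈ 2.84e-4 M

Mg(OH)2(s) ⇌ Mg^2+ + 2 OH^-
Ksp = [Mg^2+][OH^-]^2
For each mole of Mg(OH)2 that dissolves: [Mg^2+] = s, [OH^-] = 2s.
Ksp = s(2s)^2 = 4s^3
s = (1.14 x 10^-11 / 4)^(1/3) = 1.418 x 10^-4 M
[OH^-] = 2s = 2.84 × 10^-4 M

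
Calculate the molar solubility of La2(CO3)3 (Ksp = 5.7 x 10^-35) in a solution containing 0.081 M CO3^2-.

La2(CO3)3(s) ⇌ 2 La^3+ + 3 CO3^2-
Ksp = [La^3+]^2[CO3^2-]^3
If s mol/L dissolves here, [La^3+] = 2s, [CO3^2-] = 0.081 + 3s ≈ 0.081 (common-ion effect: CO3^2- is already 0.081 M).
Ksp ≈ (2s)^2 × (0.081)^3
s = 1.6 × 10^-16 M
Check: 3s = 4.9 × 10^-16 ≪ 0.081, so the approximation is valid.

s = 1.6e-16 M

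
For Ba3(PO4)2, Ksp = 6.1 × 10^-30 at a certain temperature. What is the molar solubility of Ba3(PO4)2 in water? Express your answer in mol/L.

Ba3(PO4)2(s) ⇌ 3 Ba^2+ + 2 PO4^3-
Ksp = [Ba^2+]^3[PO4^3-]^2
If s mol/L of Ba3(PO4)2 dissolves, [Ba^2+] = 3s and [PO4^3-] = 2s.
Substituting: Ksp = (3s)^3(2s)^2 = 108s^5
s = (6.1 × 10^-30 / 108)^(1/5) = 5.6 × 10^-7 M

s ≈ 5.6 × 10^-7 M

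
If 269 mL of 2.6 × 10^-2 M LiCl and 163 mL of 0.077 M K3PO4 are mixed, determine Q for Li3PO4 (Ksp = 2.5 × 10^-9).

Total volume = 269 + 163 = 432 mL.
[Li^+] = 2.6 x 10^-2 × (269/432) = 1.62 × 10^-2 M
[PO4^3-] = 7.7 × 10^-2 × (163/432) = 2.91 x 10^-2 M
Li3PO4(s) ⇌ 3 Li^+ + PO4^3-, so Q = [Li^+]^3[PO4^3-]
Q = (1.62 x 10^-2)^3(2.91 x 10^-2) = 1.2 × 10^-7
Q > Ksp, so Li3PO4 will precipitate.

1.2 x 10^-7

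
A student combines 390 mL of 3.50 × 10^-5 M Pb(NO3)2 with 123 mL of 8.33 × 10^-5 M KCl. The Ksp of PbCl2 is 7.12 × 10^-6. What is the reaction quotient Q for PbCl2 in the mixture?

Total volume = 390 + 123 = 513 mL.
[Pb^2+] = 3.50 × 10^-5 × (390/513) = 2.661 × 10^-5 M
[Cl^-] = 8.33 x 10^-5 × (123/513) = 1.997 × 10^-5 M
PbCl2(s) <=> Pb^2+(aq) + 2 Cl^-(aq), so Q = [Pb^2+][Cl^-]^2
Q = (2.661 × 10^-5)(1.997 × 10^-5)^2 = 1.06 × 10^-14
Q < Ksp, so no precipitate of PbCl2 forms.

1.06 × 10^-14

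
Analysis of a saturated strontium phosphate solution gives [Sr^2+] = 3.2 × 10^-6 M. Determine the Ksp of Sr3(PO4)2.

Sr3(PO4)2(s) ⇌ 3 Sr^2+ + 2 PO4^3-
Stoichiometry gives [PO4^3-] = (2/3)[Sr^2+] = 2.13 × 10^-6 M.
Ksp = [Sr^2+]^3[PO4^3-]^2
Ksp = (3.2 × 10^-6)^3 × (2.13 × 10^-6)^2 = 1.5 x 10^-28

Ksp ≈ 1.5 x 10^-28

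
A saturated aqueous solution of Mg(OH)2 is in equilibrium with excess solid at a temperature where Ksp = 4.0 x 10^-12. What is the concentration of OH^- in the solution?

Mg(OH)2(s) ⇌ Mg^2+(aq) + 2 OH^-(aq)
Ksp = [Mg^2+][OH^-]^2
If s mol/L of Mg(OH)2 dissolves, [Mg^2+] = s and [OH^-] = 2s.
So Ksp = s × (2s)^2 = 4s^3
Solving, s = (4.0 x 10^-12/4)^(1/3) = 1.00 x 10^-4 M
[OH^-] = 2s = 2.0 x 10^-4 M

2.0 × 10^-4 M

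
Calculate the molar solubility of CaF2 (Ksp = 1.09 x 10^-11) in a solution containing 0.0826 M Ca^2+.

CaF2(s) <=> Ca^2+ + 2 F^-
Ksp = [Ca^2+][F^-]^2
Let s = moles of CaF2 that dissolve per litre. [Ca^2+] = 0.0826 + s ≈ 0.0826, [F^-] = 2s (Ksp is small, so little additional dissolves).
Ksp ≈ 0.0826 × (2s)^2
s = 5.74 × 10^-6 M
Check: s = 5.7 × 10^-6 ≪ 0.0826, so the approximation is valid.

s ≈ 5.74 × 10^-6 M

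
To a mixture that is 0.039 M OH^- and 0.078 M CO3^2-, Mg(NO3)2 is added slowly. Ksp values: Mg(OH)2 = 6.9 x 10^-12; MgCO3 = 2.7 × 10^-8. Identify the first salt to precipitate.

Each salt begins to precipitate when Q = Ksp, i.e. when [Mg^2+] reaches its threshold.
For Mg(OH)2: 6.9 x 10^-12 = (0.039)^2 × [Mg^2+]  ⇒  [Mg^2+] = 4.5 x 10^-9 M.
For MgCO3: 2.7 × 10^-8 = 0.078 × [Mg^2+]  ⇒  [Mg^2+] = 3.5 x 10^-7 M.
The salt with the lower threshold [Mg^2+] precipitates first: Mg(OH)2.

Mg(OH)2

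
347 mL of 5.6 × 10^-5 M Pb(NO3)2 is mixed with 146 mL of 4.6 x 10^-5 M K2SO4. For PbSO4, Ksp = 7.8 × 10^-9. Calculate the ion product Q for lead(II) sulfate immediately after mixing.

Q ≈ 5.4 x 10^-10

Total volume = 347 + 146 = 493 mL.
[Pb^2+] = 5.6 × 10^-5 × (347/493) = 3.94 x 10^-5 M
[SO4^2-] = 4.6 x 10^-5 × (146/493) = 1.36 x 10^-5 M
PbSO4(s) ⇌ Pb^2+ + SO4^2-, so Q = [Pb^2+][SO4^2-]
Q = (3.94 × 10^-5)(1.36 × 10^-5) = 5.4 x 10^-10
Q < Ksp, so no precipitate of PbSO4 forms.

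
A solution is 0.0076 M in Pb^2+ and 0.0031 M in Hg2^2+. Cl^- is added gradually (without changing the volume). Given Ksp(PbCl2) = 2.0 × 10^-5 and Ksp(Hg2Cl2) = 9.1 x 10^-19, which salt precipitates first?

Hg2Cl2

Precipitation of each salt starts when its ion product equals its Ksp.
For PbCl2: 2.0 × 10^-5 = 0.0076 × [Cl^-]^2  ⇒  [Cl^-] = 5.1 × 10^-2 M.
For Hg2Cl2: 9.1 x 10^-19 = 0.0031 × [Cl^-]^2  ⇒  [Cl^-] = 1.7 × 10^-8 M.
The salt with the lower threshold [Cl^-] precipitates first: Hg2Cl2.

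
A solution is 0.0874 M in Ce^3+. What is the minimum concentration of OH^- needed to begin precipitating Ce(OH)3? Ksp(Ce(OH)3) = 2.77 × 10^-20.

Ce(OH)3(s) <=> Ce^3+ + 3 OH^-
Ksp = [Ce^3+][OH^-]^3
Precipitation begins when Q = Ksp. With [Ce^3+] = 0.0874 M:
2.77 × 10^-20 = (0.0874) × [OH^-]^3
[OH^-] = (2.77 × 10^-20 / 8.74 x 10^-2)^(1/3) = 6.82 × 10^-7 M

6.82 × 10^-7 M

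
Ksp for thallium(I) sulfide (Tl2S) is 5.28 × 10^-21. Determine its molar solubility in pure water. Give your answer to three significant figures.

s = 1.10 × 10^-7 M

Tl2S(s) ⇌ 2 Tl^+ + S^2-
Ksp = [Tl^+]^2[S^2-]
With molar solubility s: [Tl^+] = 2s, [S^2-] = s.
Substituting: Ksp = (2s)^2s = 4s^3
s = (5.28 × 10^-21 / 4)^(1/3) = 1.10 × 10^-7 M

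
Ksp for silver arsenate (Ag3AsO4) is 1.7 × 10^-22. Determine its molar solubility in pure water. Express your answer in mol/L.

1.6 × 10^-6 M

Ag3AsO4(s) ⇌ 3 Ag^+(aq) + AsO4^3-(aq)
Ksp = [Ag^+]^3[AsO4^3-]
With molar solubility s: [Ag^+] = 3s, [AsO4^3-] = s.
So Ksp = (3s)^3 × s = 27s^4
s^4 = 1.7 × 10^-22 / 27, so s = 1.6 x 10^-6 M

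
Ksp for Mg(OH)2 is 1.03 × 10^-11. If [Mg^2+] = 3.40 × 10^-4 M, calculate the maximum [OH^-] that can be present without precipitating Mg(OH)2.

1.74 × 10^-4 M

Mg(OH)2(s) <=> Mg^2+ + 2 OH^-
Ksp = [Mg^2+][OH^-]^2
Precipitation begins when Q = Ksp. With [Mg^2+] = 3.40 × 10^-4 M:
1.03 × 10^-11 = (3.40 × 10^-4) × [OH^-]^2
[OH^-] = (1.03 × 10^-11 / 3.40 × 10^-4)^(1/2) = 1.74 x 10^-4 M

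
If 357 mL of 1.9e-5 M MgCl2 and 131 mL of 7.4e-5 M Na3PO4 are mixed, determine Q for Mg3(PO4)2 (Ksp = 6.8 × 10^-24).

Total volume = 357 + 131 = 488 mL.
[Mg^2+] = 1.9 × 10^-5 × (357/488) = 1.39 x 10^-5 M
[PO4^3-] = 7.4 × 10^-5 × (131/488) = 1.99 x 10^-5 M
Mg3(PO4)2(s) <=> 3 Mg^2+(aq) + 2 PO4^3-(aq), so Q = [Mg^2+]^3[PO4^3-]^2
Q = (1.39 × 10^-5)^3(1.99 x 10^-5)^2 = 1.1 × 10^-24
Q < Ksp, so no precipitate of Mg3(PO4)2 forms.

1.1 × 10^-24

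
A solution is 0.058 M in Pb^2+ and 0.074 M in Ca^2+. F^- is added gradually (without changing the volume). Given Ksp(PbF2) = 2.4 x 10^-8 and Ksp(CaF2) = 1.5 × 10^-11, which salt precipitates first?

CaF2

Each salt begins to precipitate when Q = Ksp, i.e. when [F^-] reaches its threshold.
For PbF2: 2.4 x 10^-8 = 0.058 × [F^-]^2  ⇒  [F^-] = 6.4 × 10^-4 M.
For CaF2: 1.5 × 10^-11 = 0.074 × [F^-]^2  ⇒  [F^-] = 1.4 × 10^-5 M.
The salt with the lower threshold [F^-] precipitates first: CaF2.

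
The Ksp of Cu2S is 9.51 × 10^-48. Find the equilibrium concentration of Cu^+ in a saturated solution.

[Cu^+] ≈ 2.67 x 10^-16 M

Cu2S(s) ⇌ 2 Cu^+(aq) + S^2-(aq)
Ksp = [Cu^+]^2[S^2-]
Let s = molar solubility. Then [Cu^+] = 2s and [S^2-] = s.
Substituting: Ksp = (2s)^2s = 4s^3
s^3 = 9.51 × 10^-48 / 4, so s = 1.335 × 10^-16 M
[Cu^+] = 2s = 2.67 x 10^-16 M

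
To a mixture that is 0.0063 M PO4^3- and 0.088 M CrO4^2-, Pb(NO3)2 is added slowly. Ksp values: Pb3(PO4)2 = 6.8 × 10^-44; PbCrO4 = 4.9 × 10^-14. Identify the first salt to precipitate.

Pb3(PO4)2

Precipitation of each salt starts when its ion product equals its Ksp.
For Pb3(PO4)2: 6.8 × 10^-44 = (0.0063)^2 × [Pb^2+]^3  ⇒  [Pb^2+] = 1.2 x 10^-13 M.
For PbCrO4: 4.9 × 10^-14 = 0.088 × [Pb^2+]  ⇒  [Pb^2+] = 5.6 x 10^-13 M.
The salt with the lower threshold [Pb^2+] precipitates first: Pb3(PO4)2.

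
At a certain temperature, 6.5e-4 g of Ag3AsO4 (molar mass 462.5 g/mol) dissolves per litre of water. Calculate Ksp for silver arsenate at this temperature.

Molar solubility s = (6.5 × 10^-4 g/L) / (462.5 g/mol) = 1.41 x 10^-6 M.
Ag3AsO4(s) ⇌ 3 Ag^+ + AsO4^3-
For each mole of Ag3AsO4 that dissolves: [Ag^+] = 3s, [AsO4^3-] = s.
Ksp = [Ag^+]^3[AsO4^3-]
Ksp = (3s)^3s = 27s^4
With s = 1.41 × 10^-6: Ksp = 1.1 × 10^-22

1.1 × 10^-22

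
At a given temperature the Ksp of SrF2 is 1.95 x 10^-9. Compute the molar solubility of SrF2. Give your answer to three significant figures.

SrF2(s) <=> Sr^2+(aq) + 2 F^-(aq)
Ksp = [Sr^2+][F^-]^2
For each mole of SrF2 that dissolves: [Sr^2+] = s, [F^-] = 2s.
So Ksp = s × (2s)^2 = 4s^3
s^3 = 1.95 x 10^-9 / 4, so s = 7.87 x 10^-4 M

7.87 × 10^-4 M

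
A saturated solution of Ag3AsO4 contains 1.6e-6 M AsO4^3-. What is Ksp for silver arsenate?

Ksp ≈ 1.8 x 10^-22

Ag3AsO4(s) ⇌ 3 Ag^+ + AsO4^3-
Stoichiometry gives [Ag^+] = (3/1)[AsO4^3-] = 4.80 x 10^-6 M.
Ksp = [Ag^+]^3[AsO4^3-]
Ksp = (4.80 × 10^-6)^3 × 1.6 × 10^-6 = 1.8 × 10^-22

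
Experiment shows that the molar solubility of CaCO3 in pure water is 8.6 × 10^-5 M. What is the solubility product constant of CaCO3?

CaCO3(s) ⇌ Ca^2+ + CO3^2-
Let s = molar solubility. Then [Ca^2+] = s and [CO3^2-] = s.
Ksp = [Ca^2+][CO3^2-]
Ksp = s^2
With s = 8.6 x 10^-5: Ksp = 7.4 × 10^-9

Ksp = 7.4e-9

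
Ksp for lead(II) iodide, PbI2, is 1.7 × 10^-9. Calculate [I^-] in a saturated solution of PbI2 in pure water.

PbI2(s) <=> Pb^2+ + 2 I^-
Ksp = [Pb^2+][I^-]^2
If s mol/L of PbI2 dissolves, [Pb^2+] = s and [I^-] = 2s.
So Ksp = s × (2s)^2 = 4s^3
Solving, s = (1.7 × 10^-9/4)^(1/3) = 7.52 × 10^-4 M
[I^-] = 2s = 1.5 x 10^-3 M

1.5e-3 M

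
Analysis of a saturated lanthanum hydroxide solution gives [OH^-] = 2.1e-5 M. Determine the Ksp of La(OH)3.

La(OH)3(s) <=> La^3+(aq) + 3 OH^-(aq)
Stoichiometry gives [La^3+] = (1/3)[OH^-] = 7.00 × 10^-6 M.
Ksp = [La^3+][OH^-]^3
Ksp = 7.00 × 10^-6 × (2.1 × 10^-5)^3 = 6.5 × 10^-20

Ksp ≈ 6.5e-20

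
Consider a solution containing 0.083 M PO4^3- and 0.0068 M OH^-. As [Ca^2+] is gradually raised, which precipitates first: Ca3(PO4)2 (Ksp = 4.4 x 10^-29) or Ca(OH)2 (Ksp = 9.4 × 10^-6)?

Precipitation of each salt starts when its ion product equals its Ksp.
For Ca3(PO4)2: 4.4 x 10^-29 = (0.083)^2 × [Ca^2+]^3  ⇒  [Ca^2+] = 1.9 x 10^-9 M.
For Ca(OH)2: 9.4 × 10^-6 = (0.0068)^2 × [Ca^2+]  ⇒  [Ca^2+] = 2.0 × 10^-1 M.
The salt with the lower threshold [Ca^2+] precipitates first: Ca3(PO4)2.

Ca3(PO4)2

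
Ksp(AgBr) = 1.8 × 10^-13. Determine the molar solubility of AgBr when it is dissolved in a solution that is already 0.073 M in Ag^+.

AgBr(s) ⇌ Ag^+ + Br^-
Ksp = [Ag^+][Br^-]
If s mol/L dissolves here, [Ag^+] = 0.073 + s ≈ 0.073, [Br^-] = s (since the Ag^+ already present dominates).
Ksp ≈ 0.073 × s
s = 2.5 × 10^-12 M
Check: s = 2.5 × 10^-12 ≪ 0.073, so the approximation is valid.

s ≈ 2.5e-12 M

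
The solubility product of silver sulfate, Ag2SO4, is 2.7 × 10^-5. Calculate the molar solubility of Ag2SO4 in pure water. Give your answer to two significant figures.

1.9 × 10^-2 M

Ag2SO4(s) ⇌ 2 Ag^+ + SO4^2-
Ksp = [Ag^+]^2[SO4^2-]
With molar solubility s: [Ag^+] = 2s, [SO4^2-] = s.
Substituting: Ksp = (2s)^2s = 4s^3
Solving, s = (2.7 × 10^-5/4)^(1/3) = 1.9 x 10^-2 M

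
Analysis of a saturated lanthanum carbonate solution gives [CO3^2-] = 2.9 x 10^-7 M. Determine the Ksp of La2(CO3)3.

Ksp ≈ 9.1 × 10^-34

La2(CO3)3(s) <=> 2 La^3+(aq) + 3 CO3^2-(aq)
Stoichiometry gives [La^3+] = (2/3)[CO3^2-] = 1.93 × 10^-7 M.
Ksp = [La^3+]^2[CO3^2-]^3
Ksp = (1.93 x 10^-7)^2 × (2.9 × 10^-7)^3 = 9.1 × 10^-34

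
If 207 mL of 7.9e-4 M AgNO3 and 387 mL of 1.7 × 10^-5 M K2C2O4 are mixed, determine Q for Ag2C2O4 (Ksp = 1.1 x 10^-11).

Q ≈ 8.4e-13

Total volume = 207 + 387 = 594 mL.
[Ag^+] = 7.9 × 10^-4 × (207/594) = 2.75 x 10^-4 M
[C2O4^2-] = 1.7 × 10^-5 × (387/594) = 1.11 x 10^-5 M
Ag2C2O4(s) <=> 2 Ag^+ + C2O4^2-, so Q = [Ag^+]^2[C2O4^2-]
Q = (2.75 × 10^-4)^2(1.11 x 10^-5) = 8.4 × 10^-13
Q < Ksp, so no precipitate of Ag2C2O4 forms.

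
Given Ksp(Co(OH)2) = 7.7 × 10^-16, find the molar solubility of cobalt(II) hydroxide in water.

s ≈ 5.8 x 10^-6 M

Co(OH)2(s) <=> Co^2+(aq) + 2 OH^-(aq)
Ksp = [Co^2+][OH^-]^2
For each mole of Co(OH)2 that dissolves: [Co^2+] = s, [OH^-] = 2s.
So Ksp = s × (2s)^2 = 4s^3
Solving, s = (7.7 × 10^-16/4)^(1/3) = 5.8 x 10^-6 M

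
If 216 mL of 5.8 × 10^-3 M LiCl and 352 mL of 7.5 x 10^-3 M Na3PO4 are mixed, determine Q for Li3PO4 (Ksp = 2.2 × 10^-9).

Total volume = 216 + 352 = 568 mL.
[Li^+] = 5.8 x 10^-3 × (216/568) = 2.21 × 10^-3 M
[PO4^3-] = 7.5 × 10^-3 × (352/568) = 4.65 x 10^-3 M
Li3PO4(s) ⇌ 3 Li^+ + PO4^3-, so Q = [Li^+]^3[PO4^3-]
Q = (2.21 x 10^-3)^3(4.65 × 10^-3) = 5.0 × 10^-11
Q < Ksp, so no precipitate of Li3PO4 forms.

Q = 5.0 × 10^-11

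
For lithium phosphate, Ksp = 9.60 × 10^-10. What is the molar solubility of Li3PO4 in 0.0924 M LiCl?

Li3PO4(s) ⇌ 3 Li^+ + PO4^3-
Ksp = [Li^+]^3[PO4^3-]
Let s = moles of Li3PO4 that dissolve per litre. [Li^+] = 0.0924 + 3s ≈ 0.0924, [PO4^3-] = s (common-ion effect: Li^+ is already 0.0924 M).
Ksp ≈ (0.0924)^3 × s
s = 1.22 × 10^-6 M
Check: 3s = 3.7 × 10^-6 ≪ 0.0924, so the approximation is valid.

s ≈ 1.22 × 10^-6 M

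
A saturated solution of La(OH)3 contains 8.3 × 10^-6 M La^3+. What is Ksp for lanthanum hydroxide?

Ksp ≈ 1.3 × 10^-19

La(OH)3(s) ⇌ La^3+(aq) + 3 OH^-(aq)
Stoichiometry gives [OH^-] = (3/1)[La^3+] = 2.49 × 10^-5 M.
Ksp = [La^3+][OH^-]^3
Ksp = 8.3 x 10^-6 × (2.49 × 10^-5)^3 = 1.3 x 10^-19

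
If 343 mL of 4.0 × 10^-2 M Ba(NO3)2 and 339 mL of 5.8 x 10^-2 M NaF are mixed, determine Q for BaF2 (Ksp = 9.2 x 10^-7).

Total volume = 343 + 339 = 682 mL.
[Ba^2+] = 4.0 x 10^-2 × (343/682) = 2.01 × 10^-2 M
[F^-] = 5.8 x 10^-2 × (339/682) = 2.88 × 10^-2 M
BaF2(s) <=> Ba^2+ + 2 F^-, so Q = [Ba^2+][F^-]^2
Q = (2.01 × 10^-2)(2.88 x 10^-2)^2 = 1.7 x 10^-5
Q > Ksp, so BaF2 will precipitate.

Q = 1.7 × 10^-5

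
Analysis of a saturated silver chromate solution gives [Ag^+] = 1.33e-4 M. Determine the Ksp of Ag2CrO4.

Ag2CrO4(s) <=> 2 Ag^+ + CrO4^2-
Stoichiometry gives [CrO4^2-] = (1/2)[Ag^+] = 6.650 × 10^-5 M.
Ksp = [Ag^+]^2[CrO4^2-]
Ksp = (1.33 × 10^-4)^2 × 6.650 × 10^-5 = 1.18 x 10^-12

Ksp = 1.18 × 10^-12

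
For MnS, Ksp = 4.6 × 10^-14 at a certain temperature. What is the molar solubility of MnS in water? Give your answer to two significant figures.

s ≈ 2.1 × 10^-7 M

MnS(s) ⇌ Mn^2+(aq) + S^2-(aq)
Ksp = [Mn^2+][S^2-]
With molar solubility s: [Mn^2+] = s, [S^2-] = s.
Ksp = (s)(s) = s^2
s = (4.6 × 10^-14)^(1/2) = 2.1 × 10^-7 M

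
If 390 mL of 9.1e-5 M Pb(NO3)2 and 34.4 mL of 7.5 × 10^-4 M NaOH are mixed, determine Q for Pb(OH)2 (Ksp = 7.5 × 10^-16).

Q ≈ 3.1 × 10^-13

Total volume = 390 + 34.4 = 424.4 mL.
[Pb^2+] = 9.1 x 10^-5 × (390/424.4) = 8.36 × 10^-5 M
[OH^-] = 7.5 × 10^-4 × (34.4/424.4) = 6.08 × 10^-5 M
Pb(OH)2(s) <=> Pb^2+ + 2 OH^-, so Q = [Pb^2+][OH^-]^2
Q = (8.36 × 10^-5)(6.08 × 10^-5)^2 = 3.1 x 10^-13
Q > Ksp, so Pb(OH)2 will precipitate.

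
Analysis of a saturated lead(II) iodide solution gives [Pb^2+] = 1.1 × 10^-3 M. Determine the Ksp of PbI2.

PbI2(s) ⇌ Pb^2+(aq) + 2 I^-(aq)
Stoichiometry gives [I^-] = (2/1)[Pb^2+] = 2.20 × 10^-3 M.
Ksp = [Pb^2+][I^-]^2
Ksp = 1.1 x 10^-3 × (2.20 × 10^-3)^2 = 5.3 x 10^-9

5.3 x 10^-9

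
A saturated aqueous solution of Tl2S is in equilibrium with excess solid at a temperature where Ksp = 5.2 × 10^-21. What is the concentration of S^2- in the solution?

Tl2S(s) ⇌ 2 Tl^+ + S^2-
Ksp = [Tl^+]^2[S^2-]
Let s = molar solubility. Then [Tl^+] = 2s and [S^2-] = s.
Substituting: Ksp = (2s)^2s = 4s^3
Solving, s = (5.2 × 10^-21/4)^(1/3) = 1.09 × 10^-7 M
[S^2-] = s = 1.1 x 10^-7 M

1.1e-7 M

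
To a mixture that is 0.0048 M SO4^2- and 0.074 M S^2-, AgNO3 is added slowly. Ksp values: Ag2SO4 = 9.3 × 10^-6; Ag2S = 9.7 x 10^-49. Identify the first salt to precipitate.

Ag2S

Each salt begins to precipitate when Q = Ksp, i.e. when [Ag^+] reaches its threshold.
For Ag2SO4: 9.3 × 10^-6 = 0.0048 × [Ag^+]^2  ⇒  [Ag^+] = 4.4 × 10^-2 M.
For Ag2S: 9.7 x 10^-49 = 0.074 × [Ag^+]^2  ⇒  [Ag^+] = 3.6 × 10^-24 M.
The salt with the lower threshold [Ag^+] precipitates first: Ag2S.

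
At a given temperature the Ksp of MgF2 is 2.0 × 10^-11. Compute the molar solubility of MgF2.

MgF2(s) <=> Mg^2+(aq) + 2 F^-(aq)
Ksp = [Mg^2+][F^-]^2
With molar solubility s: [Mg^2+] = s, [F^-] = 2s.
Substituting: Ksp = s(2s)^2 = 4s^3
s = (2.0 × 10^-11 / 4)^(1/3) = 1.7 × 10^-4 M

1.7 x 10^-4 M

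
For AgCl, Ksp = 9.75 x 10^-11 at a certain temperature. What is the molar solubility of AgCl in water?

s ≈ 9.87 × 10^-6 M

AgCl(s) <=> Ag^+(aq) + Cl^-(aq)
Ksp = [Ag^+][Cl^-]
Let s = molar solubility. Then [Ag^+] = s and [Cl^-] = s.
Ksp = s × s = s^2
s = √(9.75 x 10^-11) = 9.87 × 10^-6 M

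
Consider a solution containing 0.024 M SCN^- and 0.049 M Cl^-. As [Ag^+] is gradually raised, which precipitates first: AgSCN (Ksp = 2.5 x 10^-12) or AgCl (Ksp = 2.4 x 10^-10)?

Precipitation of each salt starts when its ion product equals its Ksp.
For AgSCN: 2.5 x 10^-12 = 0.024 × [Ag^+]  ⇒  [Ag^+] = 1.0 × 10^-10 M.
For AgCl: 2.4 x 10^-10 = 0.049 × [Ag^+]  ⇒  [Ag^+] = 4.9 x 10^-9 M.
The salt with the lower threshold [Ag^+] precipitates first: AgSCN.

AgSCN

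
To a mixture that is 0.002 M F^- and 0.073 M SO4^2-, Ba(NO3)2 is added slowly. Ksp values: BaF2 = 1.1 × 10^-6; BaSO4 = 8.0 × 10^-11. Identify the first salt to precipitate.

BaSO4

Each salt begins to precipitate when Q = Ksp, i.e. when [Ba^2+] reaches its threshold.
For BaF2: 1.1 × 10^-6 = (0.002)^2 × [Ba^2+]  ⇒  [Ba^2+] = 2.8 × 10^-1 M.
For BaSO4: 8.0 × 10^-11 = 0.073 × [Ba^2+]  ⇒  [Ba^2+] = 1.1 × 10^-9 M.
The salt with the lower threshold [Ba^2+] precipitates first: BaSO4.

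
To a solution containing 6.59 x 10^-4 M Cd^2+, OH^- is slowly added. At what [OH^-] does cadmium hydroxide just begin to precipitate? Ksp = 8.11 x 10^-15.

Cd(OH)2(s) ⇌ Cd^2+ + 2 OH^-
Ksp = [Cd^2+][OH^-]^2
Precipitation begins when Q = Ksp. With [Cd^2+] = 6.59 x 10^-4 M:
8.11 x 10^-15 = (6.59 x 10^-4) × [OH^-]^2
[OH^-] = (8.11 x 10^-15 / 6.59 × 10^-4)^(1/2) = 3.51 × 10^-6 M

3.51 x 10^-6 M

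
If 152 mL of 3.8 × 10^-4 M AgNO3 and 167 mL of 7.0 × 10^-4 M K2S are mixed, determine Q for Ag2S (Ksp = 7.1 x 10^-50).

1.2e-11

Total volume = 152 + 167 = 319 mL.
[Ag^+] = 3.8 × 10^-4 × (152/319) = 1.81 x 10^-4 M
[S^2-] = 7.0 × 10^-4 × (167/319) = 3.66 × 10^-4 M
Ag2S(s) ⇌ 2 Ag^+(aq) + S^2-(aq), so Q = [Ag^+]^2[S^2-]
Q = (1.81 × 10^-4)^2(3.66 x 10^-4) = 1.2 x 10^-11
Q > Ksp, so Ag2S will precipitate.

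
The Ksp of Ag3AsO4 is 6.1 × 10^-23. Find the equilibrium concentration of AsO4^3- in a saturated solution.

Ag3AsO4(s) <=> 3 Ag^+(aq) + AsO4^3-(aq)
Ksp = [Ag^+]^3[AsO4^3-]
With molar solubility s: [Ag^+] = 3s, [AsO4^3-] = s.
So Ksp = (3s)^3 × s = 27s^4
Solving, s = (6.1 × 10^-23/27)^(1/4) = 1.23 × 10^-6 M
[AsO4^3-] = s = 1.2 × 10^-6 M

[AsO4^3-] ≈ 1.2 x 10^-6 M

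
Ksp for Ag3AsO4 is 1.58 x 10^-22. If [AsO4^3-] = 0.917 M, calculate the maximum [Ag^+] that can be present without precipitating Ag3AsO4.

[Ag^+] = 5.56e-8 M

Ag3AsO4(s) <=> 3 Ag^+ + AsO4^3-
Ksp = [Ag^+]^3[AsO4^3-]
Precipitation begins when Q = Ksp. With [AsO4^3-] = 0.917 M:
1.58 x 10^-22 = (0.917) × [Ag^+]^3
[Ag^+] = (1.58 x 10^-22 / 9.17 x 10^-1)^(1/3) = 5.56 x 10^-8 M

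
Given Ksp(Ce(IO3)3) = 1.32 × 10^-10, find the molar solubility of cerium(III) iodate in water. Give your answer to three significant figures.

s ≈ 1.49e-3 M

Ce(IO3)3(s) ⇌ Ce^3+ + 3 IO3^-
Ksp = [Ce^3+][IO3^-]^3
With molar solubility s: [Ce^3+] = s, [IO3^-] = 3s.
So Ksp = s × (3s)^3 = 27s^4
s = (1.32 × 10^-10 / 27)^(1/4) = 1.49 × 10^-3 M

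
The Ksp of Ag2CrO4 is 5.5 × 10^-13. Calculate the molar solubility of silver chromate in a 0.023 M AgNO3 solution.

Ag2CrO4(s) ⇌ 2 Ag^+(aq) + CrO4^2-(aq)
Ksp = [Ag^+]^2[CrO4^2-]
Let s = moles of Ag2CrO4 that dissolve per litre. [Ag^+] = 0.023 + 2s ≈ 0.023, [CrO4^2-] = s (common-ion effect: Ag^+ is already 0.023 M).
Ksp ≈ (0.023)^2 × s
s = 1.0 x 10^-9 M
Check: 2s = 2.1 × 10^-9 ≪ 0.023, so the approximation is valid.

s ≈ 1.0 x 10^-9 M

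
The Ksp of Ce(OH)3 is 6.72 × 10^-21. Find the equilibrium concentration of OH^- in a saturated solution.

[OH^-] ≈ 1.19 × 10^-5 M

Ce(OH)3(s) ⇌ Ce^3+ + 3 OH^-
Ksp = [Ce^3+][OH^-]^3
For each mole of Ce(OH)3 that dissolves: [Ce^3+] = s, [OH^-] = 3s.
Substituting: Ksp = s(3s)^3 = 27s^4
Solving, s = (6.72 × 10^-21/27)^(1/4) = 3.972 x 10^-6 M
[OH^-] = 3s = 1.19 × 10^-5 M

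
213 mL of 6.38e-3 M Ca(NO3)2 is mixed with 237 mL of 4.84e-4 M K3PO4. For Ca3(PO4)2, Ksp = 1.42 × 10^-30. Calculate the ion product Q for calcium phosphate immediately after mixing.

Total volume = 213 + 237 = 450 mL.
[Ca^2+] = 6.38 × 10^-3 × (213/450) = 3.020 × 10^-3 M
[PO4^3-] = 4.84 × 10^-4 × (237/450) = 2.549 x 10^-4 M
Ca3(PO4)2(s) ⇌ 3 Ca^2+ + 2 PO4^3-, so Q = [Ca^2+]^3[PO4^3-]^2
Q = (3.020 x 10^-3)^3(2.549 × 10^-4)^2 = 1.79 x 10^-15
Q > Ksp, so Ca3(PO4)2 will precipitate.

Q = 1.79 × 10^-15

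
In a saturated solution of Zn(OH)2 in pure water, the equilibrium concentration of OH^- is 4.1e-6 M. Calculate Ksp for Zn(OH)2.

3.4e-17

Zn(OH)2(s) ⇌ Zn^2+ + 2 OH^-
Stoichiometry gives [Zn^2+] = (1/2)[OH^-] = 2.05 × 10^-6 M.
Ksp = [Zn^2+][OH^-]^2
Ksp = 2.05 x 10^-6 × (4.1 × 10^-6)^2 = 3.4 × 10^-17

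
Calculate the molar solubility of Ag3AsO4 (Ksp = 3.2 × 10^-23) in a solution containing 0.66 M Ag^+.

1.1 × 10^-22 M

Ag3AsO4(s) <=> 3 Ag^+ + AsO4^3-
Ksp = [Ag^+]^3[AsO4^3-]
Let s = moles of Ag3AsO4 that dissolve per litre. [Ag^+] = 0.66 + 3s ≈ 0.66, [AsO4^3-] = s (since the Ag^+ already present dominates).
Ksp ≈ (0.66)^3 × s
s = 1.1 x 10^-22 M
Check: 3s = 3.3 × 10^-22 ≪ 0.66, so the approximation is valid.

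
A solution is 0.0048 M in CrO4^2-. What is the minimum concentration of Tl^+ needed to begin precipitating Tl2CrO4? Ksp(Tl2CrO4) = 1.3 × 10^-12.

1.6e-5 M

Tl2CrO4(s) ⇌ 2 Tl^+(aq) + CrO4^2-(aq)
Ksp = [Tl^+]^2[CrO4^2-]
Precipitation begins when Q = Ksp. With [CrO4^2-] = 0.0048 M:
1.3 × 10^-12 = (0.0048) × [Tl^+]^2
[Tl^+] = (1.3 × 10^-12 / 4.8 × 10^-3)^(1/2) = 1.6 × 10^-5 M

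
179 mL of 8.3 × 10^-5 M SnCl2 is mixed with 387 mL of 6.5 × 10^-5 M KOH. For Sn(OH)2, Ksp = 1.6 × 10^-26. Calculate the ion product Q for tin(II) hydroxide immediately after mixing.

Total volume = 179 + 387 = 566 mL.
[Sn^2+] = 8.3 × 10^-5 × (179/566) = 2.62 × 10^-5 M
[OH^-] = 6.5 × 10^-5 × (387/566) = 4.44 × 10^-5 M
Sn(OH)2(s) ⇌ Sn^2+(aq) + 2 OH^-(aq), so Q = [Sn^2+][OH^-]^2
Q = (2.62 × 10^-5)(4.44 × 10^-5)^2 = 5.2 x 10^-14
Q > Ksp, so Sn(OH)2 will precipitate.

Q = 5.2 × 10^-14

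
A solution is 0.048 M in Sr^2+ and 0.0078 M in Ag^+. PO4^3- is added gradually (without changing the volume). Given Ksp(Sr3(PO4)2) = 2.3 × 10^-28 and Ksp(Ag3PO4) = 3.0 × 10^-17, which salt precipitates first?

Sr3(PO4)2

Each salt begins to precipitate when Q = Ksp, i.e. when [PO4^3-] reaches its threshold.
For Sr3(PO4)2: 2.3 × 10^-28 = (0.048)^3 × [PO4^3-]^2  ⇒  [PO4^3-] = 1.4 × 10^-12 M.
For Ag3PO4: 3.0 × 10^-17 = (0.0078)^3 × [PO4^3-]  ⇒  [PO4^3-] = 6.3 × 10^-11 M.
The salt with the lower threshold [PO4^3-] precipitates first: Sr3(PO4)2.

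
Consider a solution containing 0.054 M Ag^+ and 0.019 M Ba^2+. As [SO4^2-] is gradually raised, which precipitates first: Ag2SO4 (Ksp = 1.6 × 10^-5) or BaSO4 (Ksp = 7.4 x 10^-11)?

BaSO4

Precipitation of each salt starts when its ion product equals its Ksp.
For Ag2SO4: 1.6 × 10^-5 = (0.054)^2 × [SO4^2-]  ⇒  [SO4^2-] = 5.5 x 10^-3 M.
For BaSO4: 7.4 x 10^-11 = 0.019 × [SO4^2-]  ⇒  [SO4^2-] = 3.9 × 10^-9 M.
The salt with the lower threshold [SO4^2-] precipitates first: BaSO4.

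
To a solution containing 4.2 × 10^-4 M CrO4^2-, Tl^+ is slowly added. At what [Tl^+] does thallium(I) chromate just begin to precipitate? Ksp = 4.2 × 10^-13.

3.2e-5 M

Tl2CrO4(s) ⇌ 2 Tl^+(aq) + CrO4^2-(aq)
Ksp = [Tl^+]^2[CrO4^2-]
Precipitation begins when Q = Ksp. With [CrO4^2-] = 4.2 × 10^-4 M:
4.2 × 10^-13 = (4.2 × 10^-4) × [Tl^+]^2
[Tl^+] = (4.2 × 10^-13 / 4.2 × 10^-4)^(1/2) = 3.2 × 10^-5 M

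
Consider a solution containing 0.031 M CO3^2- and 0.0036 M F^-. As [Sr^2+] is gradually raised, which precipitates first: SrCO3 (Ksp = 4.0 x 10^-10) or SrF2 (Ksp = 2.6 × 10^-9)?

SrCO3

Precipitation of each salt starts when its ion product equals its Ksp.
For SrCO3: 4.0 x 10^-10 = 0.031 × [Sr^2+]  ⇒  [Sr^2+] = 1.3 x 10^-8 M.
For SrF2: 2.6 × 10^-9 = (0.0036)^2 × [Sr^2+]  ⇒  [Sr^2+] = 2.0 × 10^-4 M.
The salt with the lower threshold [Sr^2+] precipitates first: SrCO3.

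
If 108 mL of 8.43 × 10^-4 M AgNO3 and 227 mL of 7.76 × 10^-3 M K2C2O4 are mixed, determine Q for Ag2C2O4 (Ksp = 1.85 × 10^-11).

Total volume = 108 + 227 = 335 mL.
[Ag^+] = 8.43 × 10^-4 × (108/335) = 2.718 × 10^-4 M
[C2O4^2-] = 7.76 × 10^-3 × (227/335) = 5.258 x 10^-3 M
Ag2C2O4(s) ⇌ 2 Ag^+ + C2O4^2-, so Q = [Ag^+]^2[C2O4^2-]
Q = (2.718 x 10^-4)^2(5.258 × 10^-3) = 3.88 × 10^-10
Q > Ksp, so Ag2C2O4 will precipitate.

3.88e-10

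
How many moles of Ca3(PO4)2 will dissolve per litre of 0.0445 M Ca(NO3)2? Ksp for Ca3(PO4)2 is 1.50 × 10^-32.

Ca3(PO4)2(s) ⇌ 3 Ca^2+(aq) + 2 PO4^3-(aq)
Ksp = [Ca^2+]^3[PO4^3-]^2
Let s be the molar solubility in this solution. [Ca^2+] = 0.0445 + 3s ≈ 0.0445, [PO4^3-] = 2s (common-ion effect: Ca^2+ is already 0.0445 M).
Ksp ≈ (0.0445)^3 × (2s)^2
s = 6.52 x 10^-15 M
Check: 3s = 2.0 x 10^-14 ≪ 0.0445, so the approximation is valid.

s ≈ 6.52 x 10^-15 M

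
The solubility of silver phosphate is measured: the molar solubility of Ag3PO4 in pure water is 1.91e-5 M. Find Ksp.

Ag3PO4(s) <=> 3 Ag^+(aq) + PO4^3-(aq)
Let s = molar solubility. Then [Ag^+] = 3s and [PO4^3-] = s.
Ksp = [Ag^+]^3[PO4^3-]
So Ksp = (3s)^3 × s = 27s^4
Ksp = 27 × (1.91 × 10^-5)^4 = 3.59 × 10^-18

3.59 × 10^-18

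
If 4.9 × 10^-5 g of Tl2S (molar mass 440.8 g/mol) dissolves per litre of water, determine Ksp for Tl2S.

Ksp ≈ 5.5e-21

Molar solubility s = (4.9 × 10^-5 g/L) / (440.8 g/mol) = 1.11 x 10^-7 M.
Tl2S(s) ⇌ 2 Tl^+(aq) + S^2-(aq)
For each mole of Tl2S that dissolves: [Tl^+] = 2s, [S^2-] = s.
Ksp = [Tl^+]^2[S^2-]
Ksp = (2s)^2s = 4s^3
With s = 1.11 x 10^-7: Ksp = 5.5 × 10^-21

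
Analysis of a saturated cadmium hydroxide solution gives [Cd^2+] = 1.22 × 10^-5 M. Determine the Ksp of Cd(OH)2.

Cd(OH)2(s) ⇌ Cd^2+ + 2 OH^-
Stoichiometry gives [OH^-] = (2/1)[Cd^2+] = 2.440 × 10^-5 M.
Ksp = [Cd^2+][OH^-]^2
Ksp = 1.22 × 10^-5 × (2.440 × 10^-5)^2 = 7.26 × 10^-15

7.26 x 10^-15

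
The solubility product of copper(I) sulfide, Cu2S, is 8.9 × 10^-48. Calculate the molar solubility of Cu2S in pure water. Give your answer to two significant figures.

Cu2S(s) ⇌ 2 Cu^+(aq) + S^2-(aq)
Ksp = [Cu^+]^2[S^2-]
If s mol/L of Cu2S dissolves, [Cu^+] = 2s and [S^2-] = s.
So Ksp = (2s)^2 × s = 4s^3
s = (8.9 × 10^-48 / 4)^(1/3) = 1.3 × 10^-16 M

s = 1.3 × 10^-16 M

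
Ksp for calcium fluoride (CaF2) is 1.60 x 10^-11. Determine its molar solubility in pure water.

1.59 × 10^-4 M

CaF2(s) ⇌ Ca^2+(aq) + 2 F^-(aq)
Ksp = [Ca^2+][F^-]^2
For each mole of CaF2 that dissolves: [Ca^2+] = s, [F^-] = 2s.
Substituting: Ksp = s(2s)^2 = 4s^3
Solving, s = (1.60 x 10^-11/4)^(1/3) = 1.59 x 10^-4 M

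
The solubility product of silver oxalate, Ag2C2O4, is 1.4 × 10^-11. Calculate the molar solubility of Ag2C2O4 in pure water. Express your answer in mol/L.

Ag2C2O4(s) <=> 2 Ag^+ + C2O4^2-
Ksp = [Ag^+]^2[C2O4^2-]
Let s = molar solubility. Then [Ag^+] = 2s and [C2O4^2-] = s.
Ksp = (2s)^2s = 4s^3
s = (1.4 × 10^-11 / 4)^(1/3) = 1.5 × 10^-4 M

1.5e-4 M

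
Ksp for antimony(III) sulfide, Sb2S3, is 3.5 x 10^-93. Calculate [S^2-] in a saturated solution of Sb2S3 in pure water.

Sb2S3(s) ⇌ 2 Sb^3+(aq) + 3 S^2-(aq)
Ksp = [Sb^3+]^2[S^2-]^3
If s mol/L of Sb2S3 dissolves, [Sb^3+] = 2s and [S^2-] = 3s.
Substituting: Ksp = (2s)^2(3s)^3 = 108s^5
s = (3.5 x 10^-93 / 108)^(1/5) = 1.27 × 10^-19 M
[S^2-] = 3s = 3.8 x 10^-19 M

[S^2-] = 3.8e-19 M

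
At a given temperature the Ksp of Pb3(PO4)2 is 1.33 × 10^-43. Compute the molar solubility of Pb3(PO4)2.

Pb3(PO4)2(s) ⇌ 3 Pb^2+ + 2 PO4^3-
Ksp = [Pb^2+]^3[PO4^3-]^2
With molar solubility s: [Pb^2+] = 3s, [PO4^3-] = 2s.
Ksp = (3s)^3(2s)^2 = 108s^5
Solving, s = (1.33 × 10^-43/108)^(1/5) = 1.04 x 10^-9 M

s ≈ 1.04 × 10^-9 M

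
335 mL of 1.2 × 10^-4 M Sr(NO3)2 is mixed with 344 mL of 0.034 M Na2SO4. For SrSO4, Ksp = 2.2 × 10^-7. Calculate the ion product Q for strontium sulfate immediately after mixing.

Total volume = 335 + 344 = 679 mL.
[Sr^2+] = 1.2 x 10^-4 × (335/679) = 5.92 x 10^-5 M
[SO4^2-] = 3.4 × 10^-2 × (344/679) = 1.72 x 10^-2 M
SrSO4(s) <=> Sr^2+ + SO4^2-, so Q = [Sr^2+][SO4^2-]
Q = (5.92 × 10^-5)(1.72 × 10^-2) = 1.0 x 10^-6
Q > Ksp, so SrSO4 will precipitate.

Q ≈ 1.0 x 10^-6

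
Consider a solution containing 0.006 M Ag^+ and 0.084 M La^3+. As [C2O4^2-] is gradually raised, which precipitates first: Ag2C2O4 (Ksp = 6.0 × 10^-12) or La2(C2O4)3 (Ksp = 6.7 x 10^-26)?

Each salt begins to precipitate when Q = Ksp, i.e. when [C2O4^2-] reaches its threshold.
For Ag2C2O4: 6.0 × 10^-12 = (0.006)^2 × [C2O4^2-]  ⇒  [C2O4^2-] = 1.7 × 10^-7 M.
For La2(C2O4)3: 6.7 x 10^-26 = (0.084)^2 × [C2O4^2-]^3  ⇒  [C2O4^2-] = 2.1 x 10^-8 M.
The salt with the lower threshold [C2O4^2-] precipitates first: La2(C2O4)3.

La2(C2O4)3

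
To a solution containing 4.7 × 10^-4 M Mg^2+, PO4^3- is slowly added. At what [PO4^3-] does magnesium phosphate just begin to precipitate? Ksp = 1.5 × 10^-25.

Mg3(PO4)2(s) ⇌ 3 Mg^2+(aq) + 2 PO4^3-(aq)
Ksp = [Mg^2+]^3[PO4^3-]^2
Precipitation begins when Q = Ksp. With [Mg^2+] = 4.7 × 10^-4 M:
1.5 × 10^-25 = (4.7 × 10^-4)^3 × [PO4^3-]^2
[PO4^3-] = (1.5 × 10^-25 / 1.04 x 10^-10)^(1/2) = 3.8 × 10^-8 M

[PO4^3-] = 3.8 × 10^-8 M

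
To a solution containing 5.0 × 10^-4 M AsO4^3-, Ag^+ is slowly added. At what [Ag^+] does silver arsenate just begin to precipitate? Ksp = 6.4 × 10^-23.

Ag3AsO4(s) <=> 3 Ag^+(aq) + AsO4^3-(aq)
Ksp = [Ag^+]^3[AsO4^3-]
Precipitation begins when Q = Ksp. With [AsO4^3-] = 5.0 × 10^-4 M:
6.4 × 10^-23 = (5.0 × 10^-4) × [Ag^+]^3
[Ag^+] = (6.4 × 10^-23 / 5.0 × 10^-4)^(1/3) = 5.0 × 10^-7 M

[Ag^+] ≈ 5.0 × 10^-7 M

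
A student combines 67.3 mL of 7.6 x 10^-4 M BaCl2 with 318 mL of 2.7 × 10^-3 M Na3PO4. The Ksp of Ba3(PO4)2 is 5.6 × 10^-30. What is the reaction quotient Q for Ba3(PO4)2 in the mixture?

Total volume = 67.3 + 318 = 385.3 mL.
[Ba^2+] = 7.6 × 10^-4 × (67.3/385.3) = 1.33 × 10^-4 M
[PO4^3-] = 2.7 x 10^-3 × (318/385.3) = 2.23 × 10^-3 M
Ba3(PO4)2(s) ⇌ 3 Ba^2+ + 2 PO4^3-, so Q = [Ba^2+]^3[PO4^3-]^2
Q = (1.33 × 10^-4)^3(2.23 x 10^-3)^2 = 1.2 × 10^-17
Q > Ksp, so Ba3(PO4)2 will precipitate.

Q = 1.2 × 10^-17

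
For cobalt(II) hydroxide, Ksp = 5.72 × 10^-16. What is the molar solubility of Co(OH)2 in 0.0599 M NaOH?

s = 1.59e-13 M

Co(OH)2(s) <=> Co^2+ + 2 OH^-
Ksp = [Co^2+][OH^-]^2
If s mol/L dissolves here, [Co^2+] = s, [OH^-] = 0.0599 + 2s ≈ 0.0599 (common-ion effect: OH^- is already 0.0599 M).
Ksp ≈ s × (0.0599)^2
s = 1.59 x 10^-13 M
Check: 2s = 3.2 × 10^-13 ≪ 0.0599, so the approximation is valid.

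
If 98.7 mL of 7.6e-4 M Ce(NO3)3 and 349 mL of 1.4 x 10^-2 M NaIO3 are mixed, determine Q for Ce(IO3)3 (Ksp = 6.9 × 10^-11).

Total volume = 98.7 + 349 = 447.7 mL.
[Ce^3+] = 7.6 × 10^-4 × (98.7/447.7) = 1.68 × 10^-4 M
[IO3^-] = 1.4 x 10^-2 × (349/447.7) = 1.09 x 10^-2 M
Ce(IO3)3(s) ⇌ Ce^3+ + 3 IO3^-, so Q = [Ce^3+][IO3^-]^3
Q = (1.68 × 10^-4)(1.09 x 10^-2)^3 = 2.2 × 10^-10
Q > Ksp, so Ce(IO3)3 will precipitate.

2.2e-10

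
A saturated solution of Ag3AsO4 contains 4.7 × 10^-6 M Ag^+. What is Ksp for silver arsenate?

Ksp ≈ 1.6 × 10^-22

Ag3AsO4(s) <=> 3 Ag^+(aq) + AsO4^3-(aq)
Stoichiometry gives [AsO4^3-] = (1/3)[Ag^+] = 1.57 × 10^-6 M.
Ksp = [Ag^+]^3[AsO4^3-]
Ksp = (4.7 × 10^-6)^3 × 1.57 x 10^-6 = 1.6 x 10^-22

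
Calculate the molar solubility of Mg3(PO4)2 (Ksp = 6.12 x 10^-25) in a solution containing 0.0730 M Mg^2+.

s ≈ 1.98 × 10^-11 M

Mg3(PO4)2(s) <=> 3 Mg^2+(aq) + 2 PO4^3-(aq)
Ksp = [Mg^2+]^3[PO4^3-]^2
If s mol/L dissolves here, [Mg^2+] = 0.0730 + 3s ≈ 0.0730, [PO4^3-] = 2s (since the Mg^2+ already present dominates).
Ksp ≈ (0.0730)^3 × (2s)^2
s = 1.98 × 10^-11 M
Check: 3s = 5.9 × 10^-11 ≪ 0.0730, so the approximation is valid.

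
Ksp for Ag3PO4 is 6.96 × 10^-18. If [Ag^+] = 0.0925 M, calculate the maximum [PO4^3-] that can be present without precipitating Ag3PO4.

8.79e-15 M

Ag3PO4(s) ⇌ 3 Ag^+ + PO4^3-
Ksp = [Ag^+]^3[PO4^3-]
Precipitation begins when Q = Ksp. With [Ag^+] = 0.0925 M:
6.96 × 10^-18 = (0.0925)^3 × [PO4^3-]
[PO4^3-] = (6.96 × 10^-18 / 7.915 × 10^-4) = 8.79 x 10^-15 M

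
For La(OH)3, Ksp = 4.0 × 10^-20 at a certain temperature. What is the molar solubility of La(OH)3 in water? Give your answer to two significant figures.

s = 6.2e-6 M

La(OH)3(s) <=> La^3+(aq) + 3 OH^-(aq)
Ksp = [La^3+][OH^-]^3
Let s = molar solubility. Then [La^3+] = s and [OH^-] = 3s.
Ksp = s(3s)^3 = 27s^4
s = (4.0 × 10^-20 / 27)^(1/4) = 6.2 x 10^-6 M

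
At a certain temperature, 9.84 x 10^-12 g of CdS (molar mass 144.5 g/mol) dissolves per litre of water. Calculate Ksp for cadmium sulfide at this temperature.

Ksp ≈ 4.64 × 10^-27

Molar solubility s = (9.84 x 10^-12 g/L) / (144.5 g/mol) = 6.810 x 10^-14 M.
CdS(s) ⇌ Cd^2+ + S^2-
With molar solubility s: [Cd^2+] = s, [S^2-] = s.
Ksp = [Cd^2+][S^2-]
Ksp = s × s = s^2
Ksp = (6.810 × 10^-14)^2 = 4.64 x 10^-27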